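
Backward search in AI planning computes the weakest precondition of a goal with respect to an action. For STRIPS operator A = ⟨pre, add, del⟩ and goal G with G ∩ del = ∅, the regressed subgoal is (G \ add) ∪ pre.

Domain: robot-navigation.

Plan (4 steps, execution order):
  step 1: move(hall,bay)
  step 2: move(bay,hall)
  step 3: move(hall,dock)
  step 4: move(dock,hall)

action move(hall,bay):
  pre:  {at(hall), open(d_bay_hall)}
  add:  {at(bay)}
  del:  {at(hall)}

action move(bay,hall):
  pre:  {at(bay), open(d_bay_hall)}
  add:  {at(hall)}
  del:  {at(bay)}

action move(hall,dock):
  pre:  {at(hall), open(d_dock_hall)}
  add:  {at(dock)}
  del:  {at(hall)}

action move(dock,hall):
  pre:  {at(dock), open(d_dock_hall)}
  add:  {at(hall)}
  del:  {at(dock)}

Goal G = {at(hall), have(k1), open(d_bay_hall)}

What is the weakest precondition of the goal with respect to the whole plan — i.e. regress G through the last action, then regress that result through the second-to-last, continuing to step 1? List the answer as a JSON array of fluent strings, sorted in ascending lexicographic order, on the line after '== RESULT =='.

Regress step by step:
  through step 4 (move(dock,hall)): drop {at(hall)}, keep {have(k1), open(d_bay_hall)}, require {at(dock), open(d_dock_hall)}
    → {at(dock), have(k1), open(d_bay_hall), open(d_dock_hall)}
  through step 3 (move(hall,dock)): drop {at(dock)}, keep {have(k1), open(d_bay_hall), open(d_dock_hall)}, require {at(hall), open(d_dock_hall)}
    → {at(hall), have(k1), open(d_bay_hall), open(d_dock_hall)}
  through step 2 (move(bay,hall)): drop {at(hall)}, keep {have(k1), open(d_bay_hall), open(d_dock_hall)}, require {at(bay), open(d_bay_hall)}
    → {at(bay), have(k1), open(d_bay_hall), open(d_dock_hall)}
  through step 1 (move(hall,bay)): drop {at(bay)}, keep {have(k1), open(d_bay_hall), open(d_dock_hall)}, require {at(hall), open(d_bay_hall)}
    → {at(hall), have(k1), open(d_bay_hall), open(d_dock_hall)}

== RESULT ==
["at(hall)", "have(k1)", "open(d_bay_hall)", "open(d_dock_hall)"]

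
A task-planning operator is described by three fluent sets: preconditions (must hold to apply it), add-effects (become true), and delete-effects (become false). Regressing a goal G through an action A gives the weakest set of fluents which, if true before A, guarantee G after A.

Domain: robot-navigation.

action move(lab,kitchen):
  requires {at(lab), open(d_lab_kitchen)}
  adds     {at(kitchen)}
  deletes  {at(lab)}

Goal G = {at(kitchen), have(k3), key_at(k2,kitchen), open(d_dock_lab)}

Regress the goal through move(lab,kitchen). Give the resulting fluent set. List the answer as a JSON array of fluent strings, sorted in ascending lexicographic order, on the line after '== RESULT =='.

Compute (G \ add) ∪ pre:
  G ∩ del = {}  (empty — regression defined)
  G \ add = {at(kitchen), have(k3), key_at(k2,kitchen), open(d_dock_lab)} \ {at(kitchen)} = {have(k3), key_at(k2,kitchen), open(d_dock_lab)}
  ∪ pre   = {have(k3), key_at(k2,kitchen), open(d_dock_lab)} ∪ {at(lab), open(d_lab_kitchen)}
          = {at(lab), have(k3), key_at(k2,kitchen), open(d_dock_lab), open(d_lab_kitchen)}

== RESULT ==
["at(lab)", "have(k3)", "key_at(k2,kitchen)", "open(d_dock_lab)", "open(d_lab_kitchen)"]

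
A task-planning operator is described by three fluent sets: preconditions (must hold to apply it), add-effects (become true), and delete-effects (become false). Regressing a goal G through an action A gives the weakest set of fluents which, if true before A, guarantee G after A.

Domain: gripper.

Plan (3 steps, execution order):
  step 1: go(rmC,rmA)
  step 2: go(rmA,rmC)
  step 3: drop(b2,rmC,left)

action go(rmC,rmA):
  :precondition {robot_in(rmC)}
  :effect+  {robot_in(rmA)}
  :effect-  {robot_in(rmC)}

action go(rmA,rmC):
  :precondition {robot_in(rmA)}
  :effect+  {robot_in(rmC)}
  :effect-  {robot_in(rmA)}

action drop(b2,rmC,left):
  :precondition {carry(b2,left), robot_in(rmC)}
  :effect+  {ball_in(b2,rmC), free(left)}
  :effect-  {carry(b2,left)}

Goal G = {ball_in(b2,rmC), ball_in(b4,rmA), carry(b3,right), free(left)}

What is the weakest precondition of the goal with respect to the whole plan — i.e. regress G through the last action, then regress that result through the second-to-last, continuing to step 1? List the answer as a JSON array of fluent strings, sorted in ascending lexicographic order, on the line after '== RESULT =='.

Regress step by step:
  through step 3 (drop(b2,rmC,left)): drop {ball_in(b2,rmC), free(left)}, keep {ball_in(b4,rmA), carry(b3,right)}, require {carry(b2,left), robot_in(rmC)}
    → {ball_in(b4,rmA), carry(b2,left), carry(b3,right), robot_in(rmC)}
  through step 2 (go(rmA,rmC)): drop {robot_in(rmC)}, keep {ball_in(b4,rmA), carry(b2,left), carry(b3,right)}, require {robot_in(rmA)}
    → {ball_in(b4,rmA), carry(b2,left), carry(b3,right), robot_in(rmA)}
  through step 1 (go(rmC,rmA)): drop {robot_in(rmA)}, keep {ball_in(b4,rmA), carry(b2,left), carry(b3,right)}, require {robot_in(rmC)}
    → {ball_in(b4,rmA), carry(b2,left), carry(b3,right), robot_in(rmC)}

== RESULT ==
["ball_in(b4,rmA)", "carry(b2,left)", "carry(b3,right)", "robot_in(rmC)"]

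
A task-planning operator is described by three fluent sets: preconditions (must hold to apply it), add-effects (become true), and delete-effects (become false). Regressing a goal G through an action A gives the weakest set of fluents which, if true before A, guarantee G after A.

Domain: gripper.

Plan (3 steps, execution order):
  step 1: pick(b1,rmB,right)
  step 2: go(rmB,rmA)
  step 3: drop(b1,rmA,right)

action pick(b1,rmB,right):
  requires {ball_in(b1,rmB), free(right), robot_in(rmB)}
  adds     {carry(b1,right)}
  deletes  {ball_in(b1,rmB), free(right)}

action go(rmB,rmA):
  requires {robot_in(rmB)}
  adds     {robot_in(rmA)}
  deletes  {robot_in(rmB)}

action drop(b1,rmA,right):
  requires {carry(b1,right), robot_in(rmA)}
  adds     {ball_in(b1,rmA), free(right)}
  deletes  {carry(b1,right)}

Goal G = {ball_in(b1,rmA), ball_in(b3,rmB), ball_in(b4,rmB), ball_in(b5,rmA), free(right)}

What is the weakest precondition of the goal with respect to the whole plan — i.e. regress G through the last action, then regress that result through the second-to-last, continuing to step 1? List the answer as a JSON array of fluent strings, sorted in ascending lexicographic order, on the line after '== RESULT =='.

Work backward from the goal:
  through step 3 (drop(b1,rmA,right)): drop {ball_in(b1,rmA), free(right)}, keep {ball_in(b3,rmB), ball_in(b4,rmB), ball_in(b5,rmA)}, require {carry(b1,right), robot_in(rmA)}
    → {ball_in(b3,rmB), ball_in(b4,rmB), ball_in(b5,rmA), carry(b1,right), robot_in(rmA)}
  through step 2 (go(rmB,rmA)): drop {robot_in(rmA)}, keep {ball_in(b3,rmB), ball_in(b4,rmB), ball_in(b5,rmA), carry(b1,right)}, require {robot_in(rmB)}
    → {ball_in(b3,rmB), ball_in(b4,rmB), ball_in(b5,rmA), carry(b1,right), robot_in(rmB)}
  through step 1 (pick(b1,rmB,right)): drop {carry(b1,right)}, keep {ball_in(b3,rmB), ball_in(b4,rmB), ball_in(b5,rmA), robot_in(rmB)}, require {ball_in(b1,rmB), free(right), robot_in(rmB)}
    → {ball_in(b1,rmB), ball_in(b3,rmB), ball_in(b4,rmB), ball_in(b5,rmA), free(right), robot_in(rmB)}

== RESULT ==
["ball_in(b1,rmB)", "ball_in(b3,rmB)", "ball_in(b4,rmB)", "ball_in(b5,rmA)", "free(right)", "robot_in(rmB)"]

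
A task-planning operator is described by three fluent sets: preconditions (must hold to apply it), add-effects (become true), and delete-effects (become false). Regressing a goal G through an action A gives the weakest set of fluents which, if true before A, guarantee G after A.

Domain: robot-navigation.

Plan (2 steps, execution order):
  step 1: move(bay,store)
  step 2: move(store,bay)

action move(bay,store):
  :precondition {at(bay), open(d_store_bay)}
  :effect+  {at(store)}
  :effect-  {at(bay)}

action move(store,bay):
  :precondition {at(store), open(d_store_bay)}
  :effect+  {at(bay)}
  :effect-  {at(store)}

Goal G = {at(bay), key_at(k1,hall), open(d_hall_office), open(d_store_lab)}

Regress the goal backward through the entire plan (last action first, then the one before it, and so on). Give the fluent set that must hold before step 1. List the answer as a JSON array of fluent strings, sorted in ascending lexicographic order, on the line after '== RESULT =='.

Work backward from the goal:
  through step 2 (move(store,bay)): drop {at(bay)}, keep {key_at(k1,hall), open(d_hall_office), open(d_store_lab)}, require {at(store), open(d_store_bay)}
    → {at(store), key_at(k1,hall), open(d_hall_office), open(d_store_bay), open(d_store_lab)}
  through step 1 (move(bay,store)): drop {at(store)}, keep {key_at(k1,hall), open(d_hall_office), open(d_store_bay), open(d_store_lab)}, require {at(bay), open(d_store_bay)}
    → {at(bay), key_at(k1,hall), open(d_hall_office), open(d_store_bay), open(d_store_lab)}

== RESULT ==
["at(bay)", "key_at(k1,hall)", "open(d_hall_office)", "open(d_store_bay)", "open(d_store_lab)"]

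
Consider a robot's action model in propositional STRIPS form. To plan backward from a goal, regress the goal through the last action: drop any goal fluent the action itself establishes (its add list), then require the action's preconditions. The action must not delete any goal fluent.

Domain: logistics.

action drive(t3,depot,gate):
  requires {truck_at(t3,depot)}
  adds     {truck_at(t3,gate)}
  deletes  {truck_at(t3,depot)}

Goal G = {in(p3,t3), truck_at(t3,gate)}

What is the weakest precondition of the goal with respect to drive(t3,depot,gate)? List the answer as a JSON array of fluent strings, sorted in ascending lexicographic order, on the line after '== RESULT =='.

Regress:
  G ∩ del = {}  (empty — regression defined)
  G \ add = {in(p3,t3), truck_at(t3,gate)} \ {truck_at(t3,gate)} = {in(p3,t3)}
  ∪ pre   = {in(p3,t3)} ∪ {truck_at(t3,depot)}
          = {in(p3,t3), truck_at(t3,depot)}

== RESULT ==
["in(p3,t3)", "truck_at(t3,depot)"]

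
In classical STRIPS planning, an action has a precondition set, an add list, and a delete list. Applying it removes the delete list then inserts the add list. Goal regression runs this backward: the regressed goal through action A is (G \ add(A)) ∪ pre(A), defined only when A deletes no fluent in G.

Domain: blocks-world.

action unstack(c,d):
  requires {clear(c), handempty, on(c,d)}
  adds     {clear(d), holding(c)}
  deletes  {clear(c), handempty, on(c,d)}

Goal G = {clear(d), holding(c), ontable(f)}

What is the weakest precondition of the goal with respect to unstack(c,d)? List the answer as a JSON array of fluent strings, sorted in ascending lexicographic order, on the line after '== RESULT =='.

Regress:
  G ∩ del = {}  (empty — regression defined)
  G \ add = {clear(d), holding(c), ontable(f)} \ {clear(d), holding(c)} = {ontable(f)}
  ∪ pre   = {ontable(f)} ∪ {clear(c), handempty, on(c,d)}
          = {clear(c), handempty, on(c,d), ontable(f)}

== RESULT ==
["clear(c)", "handempty", "on(c,d)", "ontable(f)"]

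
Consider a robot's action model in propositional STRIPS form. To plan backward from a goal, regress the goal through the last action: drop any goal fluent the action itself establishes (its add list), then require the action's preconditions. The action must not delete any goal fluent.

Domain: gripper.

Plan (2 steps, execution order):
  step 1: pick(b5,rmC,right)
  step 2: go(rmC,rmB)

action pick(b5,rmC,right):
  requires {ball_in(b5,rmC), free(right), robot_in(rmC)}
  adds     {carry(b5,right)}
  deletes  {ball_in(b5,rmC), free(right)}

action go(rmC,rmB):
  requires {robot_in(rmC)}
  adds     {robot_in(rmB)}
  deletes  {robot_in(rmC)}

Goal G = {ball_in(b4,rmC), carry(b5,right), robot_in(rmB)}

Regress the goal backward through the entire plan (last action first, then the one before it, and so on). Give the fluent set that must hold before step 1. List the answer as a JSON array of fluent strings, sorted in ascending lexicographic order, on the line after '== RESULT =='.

Regress step by step:
  through step 2 (go(rmC,rmB)): drop {robot_in(rmB)}, keep {ball_in(b4,rmC), carry(b5,right)}, require {robot_in(rmC)}
    → {ball_in(b4,rmC), carry(b5,right), robot_in(rmC)}
  through step 1 (pick(b5,rmC,right)): drop {carry(b5,right)}, keep {ball_in(b4,rmC), robot_in(rmC)}, require {ball_in(b5,rmC), free(right), robot_in(rmC)}
    → {ball_in(b4,rmC), ball_in(b5,rmC), free(right), robot_in(rmC)}

== RESULT ==
["ball_in(b4,rmC)", "ball_in(b5,rmC)", "free(right)", "robot_in(rmC)"]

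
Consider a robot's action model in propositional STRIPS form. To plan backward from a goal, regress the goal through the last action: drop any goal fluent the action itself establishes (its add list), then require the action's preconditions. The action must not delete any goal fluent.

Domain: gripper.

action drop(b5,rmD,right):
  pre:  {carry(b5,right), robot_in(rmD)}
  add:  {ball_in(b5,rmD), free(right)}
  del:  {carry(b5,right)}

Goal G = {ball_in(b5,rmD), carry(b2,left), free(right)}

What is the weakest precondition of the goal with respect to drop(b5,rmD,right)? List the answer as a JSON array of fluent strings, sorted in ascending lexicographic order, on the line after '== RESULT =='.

Compute (G \ add) ∪ pre:
  G ∩ del = {}  (empty — regression defined)
  G \ add = {ball_in(b5,rmD), carry(b2,left), free(right)} \ {ball_in(b5,rmD), free(right)} = {carry(b2,left)}
  ∪ pre   = {carry(b2,left)} ∪ {carry(b5,right), robot_in(rmD)}
          = {carry(b2,left), carry(b5,right), robot_in(rmD)}

== RESULT ==
["carry(b2,left)", "carry(b5,right)", "robot_in(rmD)"]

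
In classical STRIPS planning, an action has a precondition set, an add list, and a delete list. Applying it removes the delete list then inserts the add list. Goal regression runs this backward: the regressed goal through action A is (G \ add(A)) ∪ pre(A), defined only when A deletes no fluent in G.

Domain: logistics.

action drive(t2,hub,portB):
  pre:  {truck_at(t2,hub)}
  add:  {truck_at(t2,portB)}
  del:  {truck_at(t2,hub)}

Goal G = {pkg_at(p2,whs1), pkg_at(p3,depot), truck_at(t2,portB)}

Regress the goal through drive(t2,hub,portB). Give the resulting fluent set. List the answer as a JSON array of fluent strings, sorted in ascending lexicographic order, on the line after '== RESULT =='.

Compute (G \ add) ∪ pre:
  G ∩ del = {}  (empty — regression defined)
  G \ add = {pkg_at(p2,whs1), pkg_at(p3,depot), truck_at(t2,portB)} \ {truck_at(t2,portB)} = {pkg_at(p2,whs1), pkg_at(p3,depot)}
  ∪ pre   = {pkg_at(p2,whs1), pkg_at(p3,depot)} ∪ {truck_at(t2,hub)}
          = {pkg_at(p2,whs1), pkg_at(p3,depot), truck_at(t2,hub)}

== RESULT ==
["pkg_at(p2,whs1)", "pkg_at(p3,depot)", "truck_at(t2,hub)"]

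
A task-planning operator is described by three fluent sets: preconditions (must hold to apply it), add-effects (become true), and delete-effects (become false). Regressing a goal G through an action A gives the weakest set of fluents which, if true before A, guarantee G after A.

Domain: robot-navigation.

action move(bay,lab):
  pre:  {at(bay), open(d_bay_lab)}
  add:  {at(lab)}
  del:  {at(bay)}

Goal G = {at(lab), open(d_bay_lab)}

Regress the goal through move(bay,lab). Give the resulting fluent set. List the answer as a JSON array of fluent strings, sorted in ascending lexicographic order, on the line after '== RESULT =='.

Compute (G \ add) ∪ pre:
  G ∩ del = {}  (empty — regression defined)
  G \ add = {at(lab), open(d_bay_lab)} \ {at(lab)} = {open(d_bay_lab)}
  ∪ pre   = {open(d_bay_lab)} ∪ {at(bay), open(d_bay_lab)}
          = {at(bay), open(d_bay_lab)}

== RESULT ==
["at(bay)", "open(d_bay_lab)"]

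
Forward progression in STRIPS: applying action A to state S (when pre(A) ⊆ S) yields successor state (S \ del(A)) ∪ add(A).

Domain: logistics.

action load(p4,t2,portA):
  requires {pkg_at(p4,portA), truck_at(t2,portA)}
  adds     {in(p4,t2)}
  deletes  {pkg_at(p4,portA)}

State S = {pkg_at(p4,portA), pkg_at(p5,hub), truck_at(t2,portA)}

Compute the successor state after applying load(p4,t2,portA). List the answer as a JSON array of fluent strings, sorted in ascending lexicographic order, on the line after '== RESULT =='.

Progress:
  pre ⊆ S: {pkg_at(p4,portA), truck_at(t2,portA)} ⊆ S  — applicable
  S \ del = {pkg_at(p5,hub), truck_at(t2,portA)}
  ∪ add   = {in(p4,t2), pkg_at(p5,hub), truck_at(t2,portA)}

== RESULT ==
["in(p4,t2)", "pkg_at(p5,hub)", "truck_at(t2,portA)"]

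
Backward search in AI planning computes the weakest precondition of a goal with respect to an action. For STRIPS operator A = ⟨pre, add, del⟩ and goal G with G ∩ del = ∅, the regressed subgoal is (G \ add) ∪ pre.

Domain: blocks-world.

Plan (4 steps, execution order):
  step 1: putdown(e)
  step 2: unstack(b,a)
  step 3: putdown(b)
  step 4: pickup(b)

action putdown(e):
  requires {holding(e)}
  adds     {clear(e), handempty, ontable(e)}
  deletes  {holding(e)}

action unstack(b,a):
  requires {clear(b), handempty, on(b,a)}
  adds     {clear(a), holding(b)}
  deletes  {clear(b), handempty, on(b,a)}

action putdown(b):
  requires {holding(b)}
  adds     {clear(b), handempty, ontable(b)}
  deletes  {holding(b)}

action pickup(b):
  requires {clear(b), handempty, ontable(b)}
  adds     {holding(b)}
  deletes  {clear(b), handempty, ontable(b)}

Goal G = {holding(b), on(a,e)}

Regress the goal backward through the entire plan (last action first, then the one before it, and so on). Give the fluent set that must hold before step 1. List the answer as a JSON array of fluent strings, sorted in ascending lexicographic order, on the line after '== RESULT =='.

Regress step by step:
  through step 4 (pickup(b)): drop {holding(b)}, keep {on(a,e)}, require {clear(b), handempty, ontable(b)}
    → {clear(b), handempty, on(a,e), ontable(b)}
  through step 3 (putdown(b)): drop {clear(b), handempty, ontable(b)}, keep {on(a,e)}, require {holding(b)}
    → {holding(b), on(a,e)}
  through step 2 (unstack(b,a)): drop {holding(b)}, keep {on(a,e)}, require {clear(b), handempty, on(b,a)}
    → {clear(b), handempty, on(a,e), on(b,a)}
  through step 1 (putdown(e)): drop {handempty}, keep {clear(b), on(a,e), on(b,a)}, require {holding(e)}
    → {clear(b), holding(e), on(a,e), on(b,a)}

== RESULT ==
["clear(b)", "holding(e)", "on(a,e)", "on(b,a)"]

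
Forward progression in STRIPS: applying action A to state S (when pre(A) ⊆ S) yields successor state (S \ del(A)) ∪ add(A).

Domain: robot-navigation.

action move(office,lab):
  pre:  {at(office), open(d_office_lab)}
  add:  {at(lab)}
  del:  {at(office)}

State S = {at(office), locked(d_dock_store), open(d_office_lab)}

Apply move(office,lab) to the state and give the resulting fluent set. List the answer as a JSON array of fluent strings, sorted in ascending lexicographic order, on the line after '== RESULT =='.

Progress:
  pre ⊆ S: {at(office), open(d_office_lab)} ⊆ S  — applicable
  S \ del = {locked(d_dock_store), open(d_office_lab)}
  ∪ add   = {at(lab), locked(d_dock_store), open(d_office_lab)}

== RESULT ==
["at(lab)", "locked(d_dock_store)", "open(d_office_lab)"]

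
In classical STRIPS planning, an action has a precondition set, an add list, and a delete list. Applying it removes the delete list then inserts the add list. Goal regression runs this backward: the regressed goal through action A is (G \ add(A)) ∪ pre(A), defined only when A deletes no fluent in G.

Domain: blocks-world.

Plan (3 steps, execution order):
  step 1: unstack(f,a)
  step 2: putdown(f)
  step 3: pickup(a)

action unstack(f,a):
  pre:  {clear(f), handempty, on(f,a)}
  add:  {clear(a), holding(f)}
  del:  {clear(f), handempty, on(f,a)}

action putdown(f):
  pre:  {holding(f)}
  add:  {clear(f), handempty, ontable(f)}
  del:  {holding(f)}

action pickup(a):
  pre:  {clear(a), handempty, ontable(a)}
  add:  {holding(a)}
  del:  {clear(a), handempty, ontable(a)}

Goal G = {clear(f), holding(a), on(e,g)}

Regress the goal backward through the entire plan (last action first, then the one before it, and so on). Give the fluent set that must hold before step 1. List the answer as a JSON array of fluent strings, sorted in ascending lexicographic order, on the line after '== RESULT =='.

Work backward from the goal:
  through step 3 (pickup(a)): drop {holding(a)}, keep {clear(f), on(e,g)}, require {clear(a), handempty, ontable(a)}
    → {clear(a), clear(f), handempty, on(e,g), ontable(a)}
  through step 2 (putdown(f)): drop {clear(f), handempty}, keep {clear(a), on(e,g), ontable(a)}, require {holding(f)}
    → {clear(a), holding(f), on(e,g), ontable(a)}
  through step 1 (unstack(f,a)): drop {clear(a), holding(f)}, keep {on(e,g), ontable(a)}, require {clear(f), handempty, on(f,a)}
    → {clear(f), handempty, on(e,g), on(f,a), ontable(a)}

== RESULT ==
["clear(f)", "handempty", "on(e,g)", "on(f,a)", "ontable(a)"]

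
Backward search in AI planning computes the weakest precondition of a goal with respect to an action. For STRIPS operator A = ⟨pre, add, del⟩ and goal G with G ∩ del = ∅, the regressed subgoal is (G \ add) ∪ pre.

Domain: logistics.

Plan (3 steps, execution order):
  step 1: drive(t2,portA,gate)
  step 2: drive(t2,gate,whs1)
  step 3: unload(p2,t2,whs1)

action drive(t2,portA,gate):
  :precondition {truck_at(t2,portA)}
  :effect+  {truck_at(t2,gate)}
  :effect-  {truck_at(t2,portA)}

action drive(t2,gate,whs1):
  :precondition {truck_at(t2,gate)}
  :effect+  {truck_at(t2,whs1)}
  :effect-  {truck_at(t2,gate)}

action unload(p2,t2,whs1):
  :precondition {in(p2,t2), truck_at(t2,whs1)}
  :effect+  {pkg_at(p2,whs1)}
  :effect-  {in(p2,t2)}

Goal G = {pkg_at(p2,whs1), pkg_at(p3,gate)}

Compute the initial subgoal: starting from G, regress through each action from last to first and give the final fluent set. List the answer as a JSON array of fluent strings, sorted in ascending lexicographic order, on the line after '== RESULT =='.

Work backward from the goal:
  through step 3 (unload(p2,t2,whs1)): drop {pkg_at(p2,whs1)}, keep {pkg_at(p3,gate)}, require {in(p2,t2), truck_at(t2,whs1)}
    → {in(p2,t2), pkg_at(p3,gate), truck_at(t2,whs1)}
  through step 2 (drive(t2,gate,whs1)): drop {truck_at(t2,whs1)}, keep {in(p2,t2), pkg_at(p3,gate)}, require {truck_at(t2,gate)}
    → {in(p2,t2), pkg_at(p3,gate), truck_at(t2,gate)}
  through step 1 (drive(t2,portA,gate)): drop {truck_at(t2,gate)}, keep {in(p2,t2), pkg_at(p3,gate)}, require {truck_at(t2,portA)}
    → {in(p2,t2), pkg_at(p3,gate), truck_at(t2,portA)}

== RESULT ==
["in(p2,t2)", "pkg_at(p3,gate)", "truck_at(t2,portA)"]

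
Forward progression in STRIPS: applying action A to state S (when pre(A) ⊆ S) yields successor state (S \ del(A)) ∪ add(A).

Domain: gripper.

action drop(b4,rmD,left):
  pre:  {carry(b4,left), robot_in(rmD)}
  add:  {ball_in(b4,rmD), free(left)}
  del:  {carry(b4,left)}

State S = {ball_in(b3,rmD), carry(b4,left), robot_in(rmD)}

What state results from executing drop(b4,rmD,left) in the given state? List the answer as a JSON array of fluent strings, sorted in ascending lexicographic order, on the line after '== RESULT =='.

Progress:
  pre ⊆ S: {carry(b4,left), robot_in(rmD)} ⊆ S  — applicable
  S \ del = {ball_in(b3,rmD), robot_in(rmD)}
  ∪ add   = {ball_in(b3,rmD), ball_in(b4,rmD), free(left), robot_in(rmD)}

== RESULT ==
["ball_in(b3,rmD)", "ball_in(b4,rmD)", "free(left)", "robot_in(rmD)"]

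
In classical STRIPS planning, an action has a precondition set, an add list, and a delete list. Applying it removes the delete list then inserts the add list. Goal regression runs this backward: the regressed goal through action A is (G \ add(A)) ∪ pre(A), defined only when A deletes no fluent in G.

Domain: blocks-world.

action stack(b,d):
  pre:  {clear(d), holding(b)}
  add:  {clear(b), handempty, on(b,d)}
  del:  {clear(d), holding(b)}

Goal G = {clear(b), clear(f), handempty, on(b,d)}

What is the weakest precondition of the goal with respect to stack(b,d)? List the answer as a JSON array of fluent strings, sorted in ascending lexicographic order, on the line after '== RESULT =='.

Compute (G \ add) ∪ pre:
  G ∩ del = {}  (empty — regression defined)
  G \ add = {clear(b), clear(f), handempty, on(b,d)} \ {clear(b), handempty, on(b,d)} = {clear(f)}
  ∪ pre   = {clear(f)} ∪ {clear(d), holding(b)}
          = {clear(d), clear(f), holding(b)}

== RESULT ==
["clear(d)", "clear(f)", "holding(b)"]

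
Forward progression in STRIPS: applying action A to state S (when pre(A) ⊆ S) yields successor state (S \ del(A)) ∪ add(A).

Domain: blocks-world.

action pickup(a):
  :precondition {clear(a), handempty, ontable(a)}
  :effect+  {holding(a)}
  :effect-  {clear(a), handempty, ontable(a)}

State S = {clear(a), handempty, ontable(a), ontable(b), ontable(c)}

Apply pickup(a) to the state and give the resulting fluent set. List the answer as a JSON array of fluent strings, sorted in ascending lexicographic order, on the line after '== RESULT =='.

Progress:
  pre ⊆ S: {clear(a), handempty, ontable(a)} ⊆ S  — applicable
  S \ del = {ontable(b), ontable(c)}
  ∪ add   = {holding(a), ontable(b), ontable(c)}

== RESULT ==
["holding(a)", "ontable(b)", "ontable(c)"]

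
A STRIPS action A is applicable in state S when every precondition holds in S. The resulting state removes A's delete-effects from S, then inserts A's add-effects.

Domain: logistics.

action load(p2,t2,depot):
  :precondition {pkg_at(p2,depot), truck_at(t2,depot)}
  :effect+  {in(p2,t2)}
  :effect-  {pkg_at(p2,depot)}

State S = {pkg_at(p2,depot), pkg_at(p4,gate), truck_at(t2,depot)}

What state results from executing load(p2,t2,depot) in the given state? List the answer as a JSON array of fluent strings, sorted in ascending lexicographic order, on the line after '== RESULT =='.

Progress:
  pre ⊆ S: {pkg_at(p2,depot), truck_at(t2,depot)} ⊆ S  — applicable
  S \ del = {pkg_at(p4,gate), truck_at(t2,depot)}
  ∪ add   = {in(p2,t2), pkg_at(p4,gate), truck_at(t2,depot)}

== RESULT ==
["in(p2,t2)", "pkg_at(p4,gate)", "truck_at(t2,depot)"]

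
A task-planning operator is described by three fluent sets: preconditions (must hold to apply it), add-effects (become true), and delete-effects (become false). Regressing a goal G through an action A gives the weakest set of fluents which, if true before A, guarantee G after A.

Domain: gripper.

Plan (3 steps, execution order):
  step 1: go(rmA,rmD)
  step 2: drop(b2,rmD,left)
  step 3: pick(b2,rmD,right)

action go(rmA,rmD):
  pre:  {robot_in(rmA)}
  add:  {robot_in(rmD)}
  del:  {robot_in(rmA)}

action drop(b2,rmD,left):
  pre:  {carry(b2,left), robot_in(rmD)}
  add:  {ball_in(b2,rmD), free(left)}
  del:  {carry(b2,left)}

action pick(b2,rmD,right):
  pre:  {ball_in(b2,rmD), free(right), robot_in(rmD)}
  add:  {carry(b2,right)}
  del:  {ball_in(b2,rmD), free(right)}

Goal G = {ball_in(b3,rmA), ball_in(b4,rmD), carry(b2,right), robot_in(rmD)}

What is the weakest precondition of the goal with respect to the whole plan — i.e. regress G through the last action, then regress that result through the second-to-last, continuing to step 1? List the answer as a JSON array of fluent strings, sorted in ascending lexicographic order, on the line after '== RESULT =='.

Regress step by step:
  through step 3 (pick(b2,rmD,right)): drop {carry(b2,right)}, keep {ball_in(b3,rmA), ball_in(b4,rmD), robot_in(rmD)}, require {ball_in(b2,rmD), free(right), robot_in(rmD)}
    → {ball_in(b2,rmD), ball_in(b3,rmA), ball_in(b4,rmD), free(right), robot_in(rmD)}
  through step 2 (drop(b2,rmD,left)): drop {ball_in(b2,rmD)}, keep {ball_in(b3,rmA), ball_in(b4,rmD), free(right), robot_in(rmD)}, require {carry(b2,left), robot_in(rmD)}
    → {ball_in(b3,rmA), ball_in(b4,rmD), carry(b2,left), free(right), robot_in(rmD)}
  through step 1 (go(rmA,rmD)): drop {robot_in(rmD)}, keep {ball_in(b3,rmA), ball_in(b4,rmD), carry(b2,left), free(right)}, require {robot_in(rmA)}
    → {ball_in(b3,rmA), ball_in(b4,rmD), carry(b2,left), free(right), robot_in(rmA)}

== RESULT ==
["ball_in(b3,rmA)", "ball_in(b4,rmD)", "carry(b2,left)", "free(right)", "robot_in(rmA)"]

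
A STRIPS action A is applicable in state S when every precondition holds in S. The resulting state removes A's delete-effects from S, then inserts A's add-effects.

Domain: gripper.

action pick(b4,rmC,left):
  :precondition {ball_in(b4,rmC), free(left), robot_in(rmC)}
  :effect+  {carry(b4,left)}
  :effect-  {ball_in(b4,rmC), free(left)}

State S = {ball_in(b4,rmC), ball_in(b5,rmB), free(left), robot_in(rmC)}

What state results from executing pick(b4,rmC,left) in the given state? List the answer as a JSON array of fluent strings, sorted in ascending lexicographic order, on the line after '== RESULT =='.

Progress:
  pre ⊆ S: {ball_in(b4,rmC), free(left), robot_in(rmC)} ⊆ S  — applicable
  S \ del = {ball_in(b5,rmB), robot_in(rmC)}
  ∪ add   = {ball_in(b5,rmB), carry(b4,left), robot_in(rmC)}

== RESULT ==
["ball_in(b5,rmB)", "carry(b4,left)", "robot_in(rmC)"]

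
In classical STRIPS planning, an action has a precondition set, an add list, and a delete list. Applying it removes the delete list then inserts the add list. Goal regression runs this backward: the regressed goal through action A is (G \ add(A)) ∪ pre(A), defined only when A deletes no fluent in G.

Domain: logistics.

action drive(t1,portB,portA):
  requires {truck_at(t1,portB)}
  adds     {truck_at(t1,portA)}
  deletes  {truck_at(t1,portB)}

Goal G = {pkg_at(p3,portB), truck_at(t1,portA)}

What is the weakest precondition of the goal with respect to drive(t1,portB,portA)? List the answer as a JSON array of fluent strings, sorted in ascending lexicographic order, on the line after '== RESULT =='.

Regress:
  G ∩ del = {}  (empty — regression defined)
  G \ add = {pkg_at(p3,portB), truck_at(t1,portA)} \ {truck_at(t1,portA)} = {pkg_at(p3,portB)}
  ∪ pre   = {pkg_at(p3,portB)} ∪ {truck_at(t1,portB)}
          = {pkg_at(p3,portB), truck_at(t1,portB)}

== RESULT ==
["pkg_at(p3,portB)", "truck_at(t1,portB)"]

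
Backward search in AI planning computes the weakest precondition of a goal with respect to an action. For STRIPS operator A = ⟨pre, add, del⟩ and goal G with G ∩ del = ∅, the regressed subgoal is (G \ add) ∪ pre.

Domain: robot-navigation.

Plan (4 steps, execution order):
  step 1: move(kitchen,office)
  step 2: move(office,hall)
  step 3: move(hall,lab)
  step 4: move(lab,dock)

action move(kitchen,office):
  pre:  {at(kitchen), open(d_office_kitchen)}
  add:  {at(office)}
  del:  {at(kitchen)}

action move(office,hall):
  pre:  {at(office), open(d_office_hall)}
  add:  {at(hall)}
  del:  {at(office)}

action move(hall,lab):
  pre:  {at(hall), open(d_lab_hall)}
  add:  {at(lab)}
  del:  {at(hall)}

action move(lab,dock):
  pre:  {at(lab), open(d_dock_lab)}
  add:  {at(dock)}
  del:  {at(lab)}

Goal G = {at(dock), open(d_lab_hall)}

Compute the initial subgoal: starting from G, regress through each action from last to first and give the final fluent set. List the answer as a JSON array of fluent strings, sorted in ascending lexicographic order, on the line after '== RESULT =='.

Work backward from the goal:
  through step 4 (move(lab,dock)): drop {at(dock)}, keep {open(d_lab_hall)}, require {at(lab), open(d_dock_lab)}
    → {at(lab), open(d_dock_lab), open(d_lab_hall)}
  through step 3 (move(hall,lab)): drop {at(lab)}, keep {open(d_dock_lab), open(d_lab_hall)}, require {at(hall), open(d_lab_hall)}
    → {at(hall), open(d_dock_lab), open(d_lab_hall)}
  through step 2 (move(office,hall)): drop {at(hall)}, keep {open(d_dock_lab), open(d_lab_hall)}, require {at(office), open(d_office_hall)}
    → {at(office), open(d_dock_lab), open(d_lab_hall), open(d_office_hall)}
  through step 1 (move(kitchen,office)): drop {at(office)}, keep {open(d_dock_lab), open(d_lab_hall), open(d_office_hall)}, require {at(kitchen), open(d_office_kitchen)}
    → {at(kitchen), open(d_dock_lab), open(d_lab_hall), open(d_office_hall), open(d_office_kitchen)}

== RESULT ==
["at(kitchen)", "open(d_dock_lab)", "open(d_lab_hall)", "open(d_office_hall)", "open(d_office_kitchen)"]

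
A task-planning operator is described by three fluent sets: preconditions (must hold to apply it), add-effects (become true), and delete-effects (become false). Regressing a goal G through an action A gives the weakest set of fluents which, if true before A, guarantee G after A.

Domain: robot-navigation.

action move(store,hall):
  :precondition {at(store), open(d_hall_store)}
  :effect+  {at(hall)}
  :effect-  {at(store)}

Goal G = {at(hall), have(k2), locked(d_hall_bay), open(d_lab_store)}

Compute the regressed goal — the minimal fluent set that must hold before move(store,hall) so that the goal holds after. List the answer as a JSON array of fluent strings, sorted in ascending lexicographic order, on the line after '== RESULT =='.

Regress:
  G ∩ del = {}  (empty — regression defined)
  G \ add = {at(hall), have(k2), locked(d_hall_bay), open(d_lab_store)} \ {at(hall)} = {have(k2), locked(d_hall_bay), open(d_lab_store)}
  ∪ pre   = {have(k2), locked(d_hall_bay), open(d_lab_store)} ∪ {at(store), open(d_hall_store)}
          = {at(store), have(k2), locked(d_hall_bay), open(d_hall_store), open(d_lab_store)}

== RESULT ==
["at(store)", "have(k2)", "locked(d_hall_bay)", "open(d_hall_store)", "open(d_lab_store)"]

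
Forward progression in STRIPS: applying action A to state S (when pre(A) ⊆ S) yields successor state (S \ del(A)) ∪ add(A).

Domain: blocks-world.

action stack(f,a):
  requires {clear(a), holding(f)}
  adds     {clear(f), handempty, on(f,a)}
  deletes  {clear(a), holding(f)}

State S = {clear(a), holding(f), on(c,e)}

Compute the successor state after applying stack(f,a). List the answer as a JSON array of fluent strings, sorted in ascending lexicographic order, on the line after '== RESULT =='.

Compute (S \ del) ∪ add:
  pre ⊆ S: {clear(a), holding(f)} ⊆ S  — applicable
  S \ del = {on(c,e)}
  ∪ add   = {clear(f), handempty, on(c,e), on(f,a)}

== RESULT ==
["clear(f)", "handempty", "on(c,e)", "on(f,a)"]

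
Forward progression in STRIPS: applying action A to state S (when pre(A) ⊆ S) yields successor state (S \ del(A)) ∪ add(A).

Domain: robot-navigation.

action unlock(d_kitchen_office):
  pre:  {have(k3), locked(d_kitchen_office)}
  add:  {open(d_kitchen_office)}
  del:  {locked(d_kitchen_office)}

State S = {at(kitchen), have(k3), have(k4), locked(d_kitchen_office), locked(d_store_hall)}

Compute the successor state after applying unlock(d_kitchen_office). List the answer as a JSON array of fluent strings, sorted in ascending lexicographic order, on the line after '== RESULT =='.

Progress:
  pre ⊆ S: {have(k3), locked(d_kitchen_office)} ⊆ S  — applicable
  S \ del = {at(kitchen), have(k3), have(k4), locked(d_store_hall)}
  ∪ add   = {at(kitchen), have(k3), have(k4), locked(d_store_hall), open(d_kitchen_office)}

== RESULT ==
["at(kitchen)", "have(k3)", "have(k4)", "locked(d_store_hall)", "open(d_kitchen_office)"]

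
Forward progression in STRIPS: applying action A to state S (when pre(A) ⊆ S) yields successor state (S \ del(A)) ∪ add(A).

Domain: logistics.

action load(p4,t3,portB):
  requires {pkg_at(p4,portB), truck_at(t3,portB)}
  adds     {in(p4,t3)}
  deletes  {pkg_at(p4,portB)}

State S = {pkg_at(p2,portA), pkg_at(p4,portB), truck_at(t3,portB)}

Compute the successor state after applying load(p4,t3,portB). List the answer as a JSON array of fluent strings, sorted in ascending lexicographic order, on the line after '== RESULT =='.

Compute (S \ del) ∪ add:
  pre ⊆ S: {pkg_at(p4,portB), truck_at(t3,portB)} ⊆ S  — applicable
  S \ del = {pkg_at(p2,portA), truck_at(t3,portB)}
  ∪ add   = {in(p4,t3), pkg_at(p2,portA), truck_at(t3,portB)}

== RESULT ==
["in(p4,t3)", "pkg_at(p2,portA)", "truck_at(t3,portB)"]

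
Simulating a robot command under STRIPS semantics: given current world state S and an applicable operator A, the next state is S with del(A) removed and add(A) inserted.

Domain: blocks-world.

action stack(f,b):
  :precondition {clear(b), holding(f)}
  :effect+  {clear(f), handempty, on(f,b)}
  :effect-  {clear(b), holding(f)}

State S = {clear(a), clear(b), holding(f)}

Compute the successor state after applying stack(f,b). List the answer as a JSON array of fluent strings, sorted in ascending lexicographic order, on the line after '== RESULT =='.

Compute (S \ del) ∪ add:
  pre ⊆ S: {clear(b), holding(f)} ⊆ S  — applicable
  S \ del = {clear(a)}
  ∪ add   = {clear(a), clear(f), handempty, on(f,b)}

== RESULT ==
["clear(a)", "clear(f)", "handempty", "on(f,b)"]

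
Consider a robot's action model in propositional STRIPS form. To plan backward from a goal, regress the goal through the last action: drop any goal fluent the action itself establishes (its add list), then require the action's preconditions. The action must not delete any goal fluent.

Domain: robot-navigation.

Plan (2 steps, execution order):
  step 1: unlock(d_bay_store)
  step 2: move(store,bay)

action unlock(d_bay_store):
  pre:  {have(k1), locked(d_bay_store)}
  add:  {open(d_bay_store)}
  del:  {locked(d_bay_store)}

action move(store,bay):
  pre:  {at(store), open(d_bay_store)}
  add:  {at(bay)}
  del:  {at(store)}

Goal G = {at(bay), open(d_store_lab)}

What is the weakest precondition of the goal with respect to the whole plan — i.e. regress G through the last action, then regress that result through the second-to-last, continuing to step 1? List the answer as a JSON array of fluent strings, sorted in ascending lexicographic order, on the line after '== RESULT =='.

Regress step by step:
  through step 2 (move(store,bay)): drop {at(bay)}, keep {open(d_store_lab)}, require {at(store), open(d_bay_store)}
    → {at(store), open(d_bay_store), open(d_store_lab)}
  through step 1 (unlock(d_bay_store)): drop {open(d_bay_store)}, keep {at(store), open(d_store_lab)}, require {have(k1), locked(d_bay_store)}
    → {at(store), have(k1), locked(d_bay_store), open(d_store_lab)}

== RESULT ==
["at(store)", "have(k1)", "locked(d_bay_store)", "open(d_store_lab)"]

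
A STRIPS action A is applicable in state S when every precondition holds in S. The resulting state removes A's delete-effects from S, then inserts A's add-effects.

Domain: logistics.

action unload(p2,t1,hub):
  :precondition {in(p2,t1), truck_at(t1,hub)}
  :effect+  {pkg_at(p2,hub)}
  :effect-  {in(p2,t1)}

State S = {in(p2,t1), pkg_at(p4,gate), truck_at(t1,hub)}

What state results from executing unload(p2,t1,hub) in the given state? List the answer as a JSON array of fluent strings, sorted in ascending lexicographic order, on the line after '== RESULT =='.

Compute (S \ del) ∪ add:
  pre ⊆ S: {in(p2,t1), truck_at(t1,hub)} ⊆ S  — applicable
  S \ del = {pkg_at(p4,gate), truck_at(t1,hub)}
  ∪ add   = {pkg_at(p2,hub), pkg_at(p4,gate), truck_at(t1,hub)}

== RESULT ==
["pkg_at(p2,hub)", "pkg_at(p4,gate)", "truck_at(t1,hub)"]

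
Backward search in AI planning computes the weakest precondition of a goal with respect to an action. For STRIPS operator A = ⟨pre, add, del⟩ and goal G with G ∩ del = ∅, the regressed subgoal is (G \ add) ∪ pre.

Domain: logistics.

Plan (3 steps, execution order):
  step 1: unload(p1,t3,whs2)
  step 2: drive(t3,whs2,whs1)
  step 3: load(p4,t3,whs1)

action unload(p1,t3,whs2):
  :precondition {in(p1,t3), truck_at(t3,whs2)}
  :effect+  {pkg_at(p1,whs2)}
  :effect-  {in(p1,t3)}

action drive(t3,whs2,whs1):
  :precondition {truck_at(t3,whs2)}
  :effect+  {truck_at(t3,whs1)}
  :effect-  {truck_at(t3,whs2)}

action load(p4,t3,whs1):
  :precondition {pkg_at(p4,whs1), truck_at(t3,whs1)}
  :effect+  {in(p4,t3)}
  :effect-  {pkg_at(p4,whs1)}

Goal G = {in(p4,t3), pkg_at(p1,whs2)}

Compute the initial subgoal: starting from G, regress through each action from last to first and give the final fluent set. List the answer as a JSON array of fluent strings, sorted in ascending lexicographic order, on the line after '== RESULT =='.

Regress step by step:
  through step 3 (load(p4,t3,whs1)): drop {in(p4,t3)}, keep {pkg_at(p1,whs2)}, require {pkg_at(p4,whs1), truck_at(t3,whs1)}
    → {pkg_at(p1,whs2), pkg_at(p4,whs1), truck_at(t3,whs1)}
  through step 2 (drive(t3,whs2,whs1)): drop {truck_at(t3,whs1)}, keep {pkg_at(p1,whs2), pkg_at(p4,whs1)}, require {truck_at(t3,whs2)}
    → {pkg_at(p1,whs2), pkg_at(p4,whs1), truck_at(t3,whs2)}
  through step 1 (unload(p1,t3,whs2)): drop {pkg_at(p1,whs2)}, keep {pkg_at(p4,whs1), truck_at(t3,whs2)}, require {in(p1,t3), truck_at(t3,whs2)}
    → {in(p1,t3), pkg_at(p4,whs1), truck_at(t3,whs2)}

== RESULT ==
["in(p1,t3)", "pkg_at(p4,whs1)", "truck_at(t3,whs2)"]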